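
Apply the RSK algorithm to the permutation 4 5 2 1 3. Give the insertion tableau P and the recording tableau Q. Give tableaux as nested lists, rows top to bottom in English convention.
Insert each entry of the permutation into P by Schensted row insertion, recording in Q the position of each new cell.

Insert 4: appended to row 1. P = [[4]].
Insert 5: appended to row 1. P = [[4, 5]].
Insert 2: 2 bumps 4 from row 1; 4 starts row 2. P = [[2, 5], [4]].
Insert 1: 1 bumps 2 from row 1; 2 bumps 4 from row 2; 4 starts row 3. P = [[1, 5], [2], [4]].
Insert 3: 3 bumps 5 from row 1; 5 appends to row 2. P = [[1, 3], [2, 5], [4]].

So P = [[1, 3], [2, 5], [4]], Q = [[1, 2], [3, 5], [4]].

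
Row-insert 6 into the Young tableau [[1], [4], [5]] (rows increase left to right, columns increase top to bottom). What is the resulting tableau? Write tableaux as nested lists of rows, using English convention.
[[1, 6], [4], [5]]

6 is larger than every entry of row 1, so it is appended to row 1. The new tableau is [[1, 6], [4], [5]].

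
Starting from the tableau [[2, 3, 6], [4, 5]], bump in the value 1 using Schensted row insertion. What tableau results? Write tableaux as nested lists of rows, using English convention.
[[1, 3, 6], [2, 5], [4]]

In row 1, 1 replaces 2 (the leftmost entry greater than 1); 2 is bumped to row 2. In row 2, 2 replaces 4 (the leftmost entry greater than 2); 4 is bumped to row 3. 4 starts a new row 3. The new tableau is [[1, 3, 6], [2, 5], [4]].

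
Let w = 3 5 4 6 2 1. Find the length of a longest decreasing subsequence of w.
4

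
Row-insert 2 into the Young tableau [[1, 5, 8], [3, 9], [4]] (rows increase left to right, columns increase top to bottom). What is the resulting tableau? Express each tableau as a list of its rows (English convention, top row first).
[[1, 2, 8], [3, 5], [4, 9]]

In row 1, 2 replaces 5 (the leftmost entry greater than 2); 5 is bumped to row 2. In row 2, 5 replaces 9 (the leftmost entry greater than 5); 9 is bumped to row 3. 9 is appended to row 3. The new tableau is [[1, 2, 8], [3, 5], [4, 9]].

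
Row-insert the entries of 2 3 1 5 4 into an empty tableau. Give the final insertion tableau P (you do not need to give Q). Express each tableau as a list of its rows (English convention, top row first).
After inserting 2: P = [[2]].
After inserting 3: P = [[2, 3]].
After inserting 1: P = [[1, 3], [2]].
After inserting 5: P = [[1, 3, 5], [2]].
After inserting 4: P = [[1, 3, 4], [2, 5]].

So P = [[1, 3, 4], [2, 5]].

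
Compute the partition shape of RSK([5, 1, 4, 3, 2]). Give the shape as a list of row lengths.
[2, 1, 1, 1]

Row-insert each entry into an empty tableau.

After inserting 5: P = [[5]].
After inserting 1: P = [[1], [5]].
After inserting 4: P = [[1, 4], [5]].
After inserting 3: P = [[1, 3], [4], [5]].
After inserting 2: P = [[1, 2], [3], [4], [5]].

The final insertion tableau P = [[1, 2], [3], [4], [5]] has shape [2, 1, 1, 1].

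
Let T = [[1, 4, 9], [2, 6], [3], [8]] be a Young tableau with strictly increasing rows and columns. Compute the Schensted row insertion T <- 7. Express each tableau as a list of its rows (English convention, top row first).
[[1, 4, 7], [2, 6, 9], [3], [8]]

In row 1, 7 replaces 9 (the leftmost entry greater than 7); 9 is bumped to row 2. 9 is appended to row 2. The new tableau is [[1, 4, 7], [2, 6, 9], [3], [8]].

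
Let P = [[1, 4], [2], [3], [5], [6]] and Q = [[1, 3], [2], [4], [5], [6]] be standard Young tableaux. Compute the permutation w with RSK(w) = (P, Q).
Reverse the RSK construction: for i from n down to 1, find the cell of Q containing i, remove the entry at that cell from P, and reverse-bump it up through P; the value ejected from row 1 is w(i).

Step i=6: Q has 6 at row 5, column 1; remove 6 from row 5 of P and reverse-bump: 6 enters row 4 and ejects 5; 5 enters row 3 and ejects 3; 3 enters row 2 and ejects 2; 2 enters row 1 and ejects 1. So w(6) = 1. P is now [[2, 4], [3], [5], [6]].
Step i=5: Q has 5 at row 4, column 1; remove 6 from row 4 of P and reverse-bump: 6 enters row 3 and ejects 5; 5 enters row 2 and ejects 3; 3 enters row 1 and ejects 2. So w(5) = 2. P is now [[3, 4], [5], [6]].
Step i=4: Q has 4 at row 3, column 1; remove 6 from row 3 of P and reverse-bump: 6 enters row 2 and ejects 5; 5 enters row 1 and ejects 4. So w(4) = 4. P is now [[3, 5], [6]].
Step i=3: Q has 3 at row 1, column 2; remove that cell from P, ejecting 5. So w(3) = 5. P is now [[3], [6]].
Step i=2: Q has 2 at row 2, column 1; remove 6 from row 2 of P and reverse-bump: 6 enters row 1 and ejects 3. So w(2) = 3. P is now [[6]].
Step i=1: Q has 1 at row 1, column 1; remove that cell from P, ejecting 6. So w(1) = 6. P is now [].

So w = 6 3 5 4 2 1.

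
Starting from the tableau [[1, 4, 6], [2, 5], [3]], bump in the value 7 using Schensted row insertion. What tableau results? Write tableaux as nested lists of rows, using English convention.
7 is larger than every entry of row 1, so it is appended to row 1. The new tableau is [[1, 4, 6, 7], [2, 5], [3]].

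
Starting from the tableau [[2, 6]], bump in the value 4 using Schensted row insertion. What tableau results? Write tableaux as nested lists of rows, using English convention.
[[2, 4], [6]]

In row 1, 4 replaces 6 (the leftmost entry greater than 4); 6 is bumped to row 2. 6 starts a new row 2. The new tableau is [[2, 4], [6]].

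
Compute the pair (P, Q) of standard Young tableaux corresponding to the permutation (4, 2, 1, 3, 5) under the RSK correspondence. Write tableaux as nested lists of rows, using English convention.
Insert each entry of the permutation into P by Schensted row insertion, recording in Q the position of each new cell.

Insert 4: appended to row 1. P = [[4]].
Insert 2: 2 bumps 4 from row 1; 4 starts row 2. P = [[2], [4]].
Insert 1: 1 bumps 2 from row 1; 2 bumps 4 from row 2; 4 starts row 3. P = [[1], [2], [4]].
Insert 3: appended to row 1. P = [[1, 3], [2], [4]].
Insert 5: appended to row 1. P = [[1, 3, 5], [2], [4]].

So P = [[1, 3, 5], [2], [4]], Q = [[1, 4, 5], [2], [3]].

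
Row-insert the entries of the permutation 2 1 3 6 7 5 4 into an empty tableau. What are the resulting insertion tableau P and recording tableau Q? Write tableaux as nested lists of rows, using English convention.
P = [[1, 3, 4, 7], [2, 5], [6]], Q = [[1, 3, 4, 5], [2, 6], [7]]

Insert each entry of the permutation into P by Schensted row insertion, recording in Q the position of each new cell.

Insert 2: appended to row 1. P = [[2]].
Insert 1: 1 bumps 2 from row 1; 2 starts row 2. P = [[1], [2]].
Insert 3: appended to row 1. P = [[1, 3], [2]].
Insert 6: appended to row 1. P = [[1, 3, 6], [2]].
Insert 7: appended to row 1. P = [[1, 3, 6, 7], [2]].
Insert 5: 5 bumps 6 from row 1; 6 appends to row 2. P = [[1, 3, 5, 7], [2, 6]].
Insert 4: 4 bumps 5 from row 1; 5 bumps 6 from row 2; 6 starts row 3. P = [[1, 3, 4, 7], [2, 5], [6]].

So P = [[1, 3, 4, 7], [2, 5], [6]], Q = [[1, 3, 4, 5], [2, 6], [7]].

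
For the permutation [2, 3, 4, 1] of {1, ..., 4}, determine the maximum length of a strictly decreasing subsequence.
2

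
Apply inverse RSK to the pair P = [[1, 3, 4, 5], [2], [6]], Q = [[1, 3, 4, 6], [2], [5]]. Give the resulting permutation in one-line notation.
6 2 3 4 1 5

Reverse the RSK construction: for i from n down to 1, find the cell of Q containing i, remove the entry at that cell from P, and reverse-bump it up through P; the value ejected from row 1 is w(i).

Step i=6: Q has 6 at row 1, column 4; remove that cell from P, ejecting 5. So w(6) = 5. P is now [[1, 3, 4], [2], [6]].
Step i=5: Q has 5 at row 3, column 1; remove 6 from row 3 of P and reverse-bump: 6 enters row 2 and ejects 2; 2 enters row 1 and ejects 1. So w(5) = 1. P is now [[2, 3, 4], [6]].
Step i=4: Q has 4 at row 1, column 3; remove that cell from P, ejecting 4. So w(4) = 4. P is now [[2, 3], [6]].
Step i=3: Q has 3 at row 1, column 2; remove that cell from P, ejecting 3. So w(3) = 3. P is now [[2], [6]].
Step i=2: Q has 2 at row 2, column 1; remove 6 from row 2 of P and reverse-bump: 6 enters row 1 and ejects 2. So w(2) = 2. P is now [[6]].
Step i=1: Q has 1 at row 1, column 1; remove that cell from P, ejecting 6. So w(1) = 6. P is now [].

So w = 6 2 3 4 1 5.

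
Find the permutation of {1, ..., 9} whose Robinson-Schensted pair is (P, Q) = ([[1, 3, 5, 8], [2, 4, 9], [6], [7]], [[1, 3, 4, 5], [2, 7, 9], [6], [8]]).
Reverse RSK: for i = n, n-1, ..., 1, locate i in Q, remove the corresponding corner cell from P, and reverse-bump its entry up through P; the value ejected from row 1 is w(i).

So w = 7 2 4 6 9 1 5 3 8.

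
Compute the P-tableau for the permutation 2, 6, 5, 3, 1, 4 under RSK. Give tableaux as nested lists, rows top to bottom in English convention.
Insert 2: appended to row 1. P = [[2]].
Insert 6: appended to row 1. P = [[2, 6]].
Insert 5: 5 bumps 6 from row 1; 6 starts row 2. P = [[2, 5], [6]].
Insert 3: 3 bumps 5 from row 1; 5 bumps 6 from row 2; 6 starts row 3. P = [[2, 3], [5], [6]].
Insert 1: 1 bumps 2 from row 1; 2 bumps 5 from row 2; 5 bumps 6 from row 3; 6 starts row 4. P = [[1, 3], [2], [5], [6]].
Insert 4: appended to row 1. P = [[1, 3, 4], [2], [5], [6]].

So P = [[1, 3, 4], [2], [5], [6]].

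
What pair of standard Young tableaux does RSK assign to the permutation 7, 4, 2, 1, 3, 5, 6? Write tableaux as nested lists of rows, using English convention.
P = [[1, 3, 5, 6], [2], [4], [7]], Q = [[1, 5, 6, 7], [2], [3], [4]]

Insert each entry of the permutation into P by Schensted row insertion, recording in Q the position of each new cell.

Insert 7: appended to row 1. P = [[7]], Q = [[1]].
Insert 4: 4 bumps 7 from row 1; 7 starts row 2. P = [[4], [7]], Q = [[1], [2]].
Insert 2: 2 bumps 4 from row 1; 4 bumps 7 from row 2; 7 starts row 3. P = [[2], [4], [7]], Q = [[1], [2], [3]].
Insert 1: 1 bumps 2 from row 1; 2 bumps 4 from row 2; 4 bumps 7 from row 3; 7 starts row 4. P = [[1], [2], [4], [7]], Q = [[1], [2], [3], [4]].
Insert 3: appended to row 1. P = [[1, 3], [2], [4], [7]], Q = [[1, 5], [2], [3], [4]].
Insert 5: appended to row 1. P = [[1, 3, 5], [2], [4], [7]], Q = [[1, 5, 6], [2], [3], [4]].
Insert 6: appended to row 1. P = [[1, 3, 5, 6], [2], [4], [7]], Q = [[1, 5, 6, 7], [2], [3], [4]].

So P = [[1, 3, 5, 6], [2], [4], [7]], Q = [[1, 5, 6, 7], [2], [3], [4]].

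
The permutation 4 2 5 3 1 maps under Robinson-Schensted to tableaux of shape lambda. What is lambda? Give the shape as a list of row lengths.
RSK row insertion gives P = [[1, 3], [2, 5], [4]], which has shape [2, 2, 1].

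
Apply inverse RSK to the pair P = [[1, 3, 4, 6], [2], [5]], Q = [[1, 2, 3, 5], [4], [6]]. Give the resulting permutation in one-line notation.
Reverse the RSK construction: for i from n down to 1, find the cell of Q containing i, remove the entry at that cell from P, and reverse-bump it up through P; the value ejected from row 1 is w(i).

Step i=6: Q has 6 at row 3, column 1; remove 5 from row 3 of P and reverse-bump: 5 enters row 2 and ejects 2; 2 enters row 1 and ejects 1. So w(6) = 1. P is now [[2, 3, 4, 6], [5]].
Step i=5: Q has 5 at row 1, column 4; remove that cell from P, ejecting 6. So w(5) = 6. P is now [[2, 3, 4], [5]].
Step i=4: Q has 4 at row 2, column 1; remove 5 from row 2 of P and reverse-bump: 5 enters row 1 and ejects 4. So w(4) = 4. P is now [[2, 3, 5]].
Step i=3: Q has 3 at row 1, column 3; remove that cell from P, ejecting 5. So w(3) = 5. P is now [[2, 3]].
Step i=2: Q has 2 at row 1, column 2; remove that cell from P, ejecting 3. So w(2) = 3. P is now [[2]].
Step i=1: Q has 1 at row 1, column 1; remove that cell from P, ejecting 2. So w(1) = 2. P is now [].

So w = 2 3 5 4 6 1.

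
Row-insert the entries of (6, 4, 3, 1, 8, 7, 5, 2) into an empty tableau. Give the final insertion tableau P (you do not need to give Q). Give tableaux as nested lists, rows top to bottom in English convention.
P = [[1, 2], [3, 5], [4, 7], [6, 8]]

Insert 6: appended to row 1. P = [[6]].
Insert 4: 4 bumps 6 from row 1; 6 starts row 2. P = [[4], [6]].
Insert 3: 3 bumps 4 from row 1; 4 bumps 6 from row 2; 6 starts row 3. P = [[3], [4], [6]].
Insert 1: 1 bumps 3 from row 1; 3 bumps 4 from row 2; 4 bumps 6 from row 3; 6 starts row 4. P = [[1], [3], [4], [6]].
Insert 8: appended to row 1. P = [[1, 8], [3], [4], [6]].
Insert 7: 7 bumps 8 from row 1; 8 appends to row 2. P = [[1, 7], [3, 8], [4], [6]].
Insert 5: 5 bumps 7 from row 1; 7 bumps 8 from row 2; 8 appends to row 3. P = [[1, 5], [3, 7], [4, 8], [6]].
Insert 2: 2 bumps 5 from row 1; 5 bumps 7 from row 2; 7 bumps 8 from row 3; 8 appends to row 4. P = [[1, 2], [3, 5], [4, 7], [6, 8]].

So P = [[1, 2], [3, 5], [4, 7], [6, 8]].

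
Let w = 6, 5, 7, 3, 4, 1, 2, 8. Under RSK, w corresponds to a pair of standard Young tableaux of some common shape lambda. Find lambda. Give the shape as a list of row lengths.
[3, 2, 2, 1]

Row-insert each entry into an empty tableau.

After inserting 6: P = [[6]].
After inserting 5: P = [[5], [6]].
After inserting 7: P = [[5, 7], [6]].
After inserting 3: P = [[3, 7], [5], [6]].
After inserting 4: P = [[3, 4], [5, 7], [6]].
After inserting 1: P = [[1, 4], [3, 7], [5], [6]].
After inserting 2: P = [[1, 2], [3, 4], [5, 7], [6]].
After inserting 8: P = [[1, 2, 8], [3, 4], [5, 7], [6]].

The final insertion tableau P = [[1, 2, 8], [3, 4], [5, 7], [6]] has shape [3, 2, 2, 1].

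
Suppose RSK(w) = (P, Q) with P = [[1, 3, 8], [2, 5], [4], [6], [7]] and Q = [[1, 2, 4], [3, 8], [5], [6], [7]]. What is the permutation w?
4 7 6 8 5 2 1 3

Reverse the RSK construction: for i from n down to 1, find the cell of Q containing i, remove the entry at that cell from P, and reverse-bump it up through P; the value ejected from row 1 is w(i).

Step i=8: Q has 8 at row 2, column 2; remove 5 from row 2 of P and reverse-bump: 5 enters row 1 and ejects 3. So w(8) = 3. P is now [[1, 5, 8], [2], [4], [6], [7]].
Step i=7: Q has 7 at row 5, column 1; remove 7 from row 5 of P and reverse-bump: 7 enters row 4 and ejects 6; 6 enters row 3 and ejects 4; 4 enters row 2 and ejects 2; 2 enters row 1 and ejects 1. So w(7) = 1. P is now [[2, 5, 8], [4], [6], [7]].
Step i=6: Q has 6 at row 4, column 1; remove 7 from row 4 of P and reverse-bump: 7 enters row 3 and ejects 6; 6 enters row 2 and ejects 4; 4 enters row 1 and ejects 2. So w(6) = 2. P is now [[4, 5, 8], [6], [7]].
Step i=5: Q has 5 at row 3, column 1; remove 7 from row 3 of P and reverse-bump: 7 enters row 2 and ejects 6; 6 enters row 1 and ejects 5. So w(5) = 5. P is now [[4, 6, 8], [7]].
Step i=4: Q has 4 at row 1, column 3; remove that cell from P, ejecting 8. So w(4) = 8. P is now [[4, 6], [7]].
Step i=3: Q has 3 at row 2, column 1; remove 7 from row 2 of P and reverse-bump: 7 enters row 1 and ejects 6. So w(3) = 6. P is now [[4, 7]].
Step i=2: Q has 2 at row 1, column 2; remove that cell from P, ejecting 7. So w(2) = 7. P is now [[4]].
Step i=1: Q has 1 at row 1, column 1; remove that cell from P, ejecting 4. So w(1) = 4. P is now [].

So w = 4 7 6 8 5 2 1 3.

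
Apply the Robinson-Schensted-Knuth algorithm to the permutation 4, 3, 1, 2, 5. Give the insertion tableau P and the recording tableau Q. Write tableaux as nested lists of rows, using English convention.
Insert each entry of the permutation into P by Schensted row insertion, recording in Q the position of each new cell.

Insert 4: appended to row 1. P = [[4]], Q = [[1]].
Insert 3: 3 bumps 4 from row 1; 4 starts row 2. P = [[3], [4]], Q = [[1], [2]].
Insert 1: 1 bumps 3 from row 1; 3 bumps 4 from row 2; 4 starts row 3. P = [[1], [3], [4]], Q = [[1], [2], [3]].
Insert 2: appended to row 1. P = [[1, 2], [3], [4]], Q = [[1, 4], [2], [3]].
Insert 5: appended to row 1. P = [[1, 2, 5], [3], [4]], Q = [[1, 4, 5], [2], [3]].

So P = [[1, 2, 5], [3], [4]], Q = [[1, 4, 5], [2], [3]].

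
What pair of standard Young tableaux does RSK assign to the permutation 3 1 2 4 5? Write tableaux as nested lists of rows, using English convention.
Insert each entry of the permutation into P by Schensted row insertion, recording in Q the position of each new cell.

Insert 3: appended to row 1. P = [[3]], Q = [[1]].
Insert 1: 1 bumps 3 from row 1; 3 starts row 2. P = [[1], [3]], Q = [[1], [2]].
Insert 2: appended to row 1. P = [[1, 2], [3]], Q = [[1, 3], [2]].
Insert 4: appended to row 1. P = [[1, 2, 4], [3]], Q = [[1, 3, 4], [2]].
Insert 5: appended to row 1. P = [[1, 2, 4, 5], [3]], Q = [[1, 3, 4, 5], [2]].

So P = [[1, 2, 4, 5], [3]], Q = [[1, 3, 4, 5], [2]].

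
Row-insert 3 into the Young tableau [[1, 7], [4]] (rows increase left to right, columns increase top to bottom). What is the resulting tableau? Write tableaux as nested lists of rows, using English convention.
In row 1, 3 replaces 7 (the leftmost entry greater than 3); 7 is bumped to row 2. 7 is appended to row 2. The new tableau is [[1, 3], [4, 7]].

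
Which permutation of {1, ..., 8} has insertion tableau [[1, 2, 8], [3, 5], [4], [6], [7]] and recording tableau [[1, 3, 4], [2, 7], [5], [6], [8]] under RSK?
7 4 6 8 5 1 3 2

Reverse the RSK construction: for i from n down to 1, find the cell of Q containing i, remove the entry at that cell from P, and reverse-bump it up through P; the value ejected from row 1 is w(i).

Step i=8: Q has 8 at row 5, column 1; remove 7 from row 5 of P and reverse-bump: 7 enters row 4 and ejects 6; 6 enters row 3 and ejects 4; 4 enters row 2 and ejects 3; 3 enters row 1 and ejects 2. So w(8) = 2. P is now [[1, 3, 8], [4, 5], [6], [7]].
Step i=7: Q has 7 at row 2, column 2; remove 5 from row 2 of P and reverse-bump: 5 enters row 1 and ejects 3. So w(7) = 3. P is now [[1, 5, 8], [4], [6], [7]].
Step i=6: Q has 6 at row 4, column 1; remove 7 from row 4 of P and reverse-bump: 7 enters row 3 and ejects 6; 6 enters row 2 and ejects 4; 4 enters row 1 and ejects 1. So w(6) = 1. P is now [[4, 5, 8], [6], [7]].
Step i=5: Q has 5 at row 3, column 1; remove 7 from row 3 of P and reverse-bump: 7 enters row 2 and ejects 6; 6 enters row 1 and ejects 5. So w(5) = 5. P is now [[4, 6, 8], [7]].
Step i=4: Q has 4 at row 1, column 3; remove that cell from P, ejecting 8. So w(4) = 8. P is now [[4, 6], [7]].
Step i=3: Q has 3 at row 1, column 2; remove that cell from P, ejecting 6. So w(3) = 6. P is now [[4], [7]].
Step i=2: Q has 2 at row 2, column 1; remove 7 from row 2 of P and reverse-bump: 7 enters row 1 and ejects 4. So w(2) = 4. P is now [[7]].
Step i=1: Q has 1 at row 1, column 1; remove that cell from P, ejecting 7. So w(1) = 7. P is now [].

So w = 7 4 6 8 5 1 3 2.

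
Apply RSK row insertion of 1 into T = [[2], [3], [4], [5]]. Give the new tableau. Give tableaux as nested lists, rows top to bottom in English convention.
In row 1, 1 replaces 2 (the leftmost entry greater than 1); 2 is bumped to row 2. In row 2, 2 replaces 3 (the leftmost entry greater than 2); 3 is bumped to row 3. In row 3, 3 replaces 4 (the leftmost entry greater than 3); 4 is bumped to row 4. In row 4, 4 replaces 5 (the leftmost entry greater than 4); 5 is bumped to row 5. 5 starts a new row 5. The new tableau is [[1], [2], [3], [4], [5]].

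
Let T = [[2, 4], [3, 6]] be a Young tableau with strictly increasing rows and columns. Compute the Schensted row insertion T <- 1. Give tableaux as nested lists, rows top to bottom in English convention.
In row 1, 1 replaces 2 (the leftmost entry greater than 1); 2 is bumped to row 2. In row 2, 2 replaces 3 (the leftmost entry greater than 2); 3 is bumped to row 3. 3 starts a new row 3. The new tableau is [[1, 4], [2, 6], [3]].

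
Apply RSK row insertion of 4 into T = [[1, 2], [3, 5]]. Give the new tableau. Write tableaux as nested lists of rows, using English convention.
4 is larger than every entry of row 1, so it is appended to row 1. The new tableau is [[1, 2, 4], [3, 5]].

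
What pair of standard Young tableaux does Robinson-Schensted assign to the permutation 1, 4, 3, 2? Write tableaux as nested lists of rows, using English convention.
P = [[1, 2], [3], [4]], Q = [[1, 2], [3], [4]]

Insert each entry of the permutation into P by Schensted row insertion, recording in Q the position of each new cell.

Insert 1: appended to row 1. P = [[1]], Q = [[1]].
Insert 4: appended to row 1. P = [[1, 4]], Q = [[1, 2]].
Insert 3: 3 bumps 4 from row 1; 4 starts row 2. P = [[1, 3], [4]], Q = [[1, 2], [3]].
Insert 2: 2 bumps 3 from row 1; 3 bumps 4 from row 2; 4 starts row 3. P = [[1, 2], [3], [4]], Q = [[1, 2], [3], [4]].

So P = [[1, 2], [3], [4]], Q = [[1, 2], [3], [4]].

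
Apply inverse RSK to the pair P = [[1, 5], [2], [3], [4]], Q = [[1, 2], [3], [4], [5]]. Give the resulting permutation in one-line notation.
4 5 3 2 1

Reverse RSK: for i = n, n-1, ..., 1, locate i in Q, remove the corresponding corner cell from P, and reverse-bump its entry up through P; the value ejected from row 1 is w(i).

So w = 4 5 3 2 1.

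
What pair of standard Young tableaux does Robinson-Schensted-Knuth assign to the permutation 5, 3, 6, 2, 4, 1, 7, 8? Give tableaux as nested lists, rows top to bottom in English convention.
P = [[1, 4, 7, 8], [2, 6], [3], [5]], Q = [[1, 3, 7, 8], [2, 5], [4], [6]]

Insert each entry of the permutation into P by Schensted row insertion, recording in Q the position of each new cell.

Insert 5: appended to row 1. P = [[5]].
Insert 3: 3 bumps 5 from row 1; 5 starts row 2. P = [[3], [5]].
Insert 6: appended to row 1. P = [[3, 6], [5]].
Insert 2: 2 bumps 3 from row 1; 3 bumps 5 from row 2; 5 starts row 3. P = [[2, 6], [3], [5]].
Insert 4: 4 bumps 6 from row 1; 6 appends to row 2. P = [[2, 4], [3, 6], [5]].
Insert 1: 1 bumps 2 from row 1; 2 bumps 3 from row 2; 3 bumps 5 from row 3; 5 starts row 4. P = [[1, 4], [2, 6], [3], [5]].
Insert 7: appended to row 1. P = [[1, 4, 7], [2, 6], [3], [5]].
Insert 8: appended to row 1. P = [[1, 4, 7, 8], [2, 6], [3], [5]].

So P = [[1, 4, 7, 8], [2, 6], [3], [5]], Q = [[1, 3, 7, 8], [2, 5], [4], [6]].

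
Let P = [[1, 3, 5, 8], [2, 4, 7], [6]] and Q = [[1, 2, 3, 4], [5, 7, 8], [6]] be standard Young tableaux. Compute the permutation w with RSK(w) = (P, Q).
Reverse the RSK construction: for i from n down to 1, find the cell of Q containing i, remove the entry at that cell from P, and reverse-bump it up through P; the value ejected from row 1 is w(i).

Step i=8: Q has 8 at row 2, column 3; remove 7 from row 2 of P and reverse-bump: 7 enters row 1 and ejects 5. So w(8) = 5. P is now [[1, 3, 7, 8], [2, 4], [6]].
Step i=7: Q has 7 at row 2, column 2; remove 4 from row 2 of P and reverse-bump: 4 enters row 1 and ejects 3. So w(7) = 3. P is now [[1, 4, 7, 8], [2], [6]].
Step i=6: Q has 6 at row 3, column 1; remove 6 from row 3 of P and reverse-bump: 6 enters row 2 and ejects 2; 2 enters row 1 and ejects 1. So w(6) = 1. P is now [[2, 4, 7, 8], [6]].
Step i=5: Q has 5 at row 2, column 1; remove 6 from row 2 of P and reverse-bump: 6 enters row 1 and ejects 4. So w(5) = 4. P is now [[2, 6, 7, 8]].
Step i=4: Q has 4 at row 1, column 4; remove that cell from P, ejecting 8. So w(4) = 8. P is now [[2, 6, 7]].
Step i=3: Q has 3 at row 1, column 3; remove that cell from P, ejecting 7. So w(3) = 7. P is now [[2, 6]].
Step i=2: Q has 2 at row 1, column 2; remove that cell from P, ejecting 6. So w(2) = 6. P is now [[2]].
Step i=1: Q has 1 at row 1, column 1; remove that cell from P, ejecting 2. So w(1) = 2. P is now [].

So w = 2 6 7 8 4 1 3 5.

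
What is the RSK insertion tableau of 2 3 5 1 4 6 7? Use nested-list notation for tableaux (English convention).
P = [[1, 3, 4, 6, 7], [2, 5]]

Insert 2: appended to row 1. P = [[2]].
Insert 3: appended to row 1. P = [[2, 3]].
Insert 5: appended to row 1. P = [[2, 3, 5]].
Insert 1: 1 bumps 2 from row 1; 2 starts row 2. P = [[1, 3, 5], [2]].
Insert 4: 4 bumps 5 from row 1; 5 appends to row 2. P = [[1, 3, 4], [2, 5]].
Insert 6: appended to row 1. P = [[1, 3, 4, 6], [2, 5]].
Insert 7: appended to row 1. P = [[1, 3, 4, 6, 7], [2, 5]].

So P = [[1, 3, 4, 6, 7], [2, 5]].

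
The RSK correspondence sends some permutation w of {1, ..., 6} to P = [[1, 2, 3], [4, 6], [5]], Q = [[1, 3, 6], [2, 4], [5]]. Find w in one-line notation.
Reverse the RSK construction: for i from n down to 1, find the cell of Q containing i, remove the entry at that cell from P, and reverse-bump it up through P; the value ejected from row 1 is w(i).

Step i=6: Q has 6 at row 1, column 3; remove that cell from P, ejecting 3. So w(6) = 3. P is now [[1, 2], [4, 6], [5]].
Step i=5: Q has 5 at row 3, column 1; remove 5 from row 3 of P and reverse-bump: 5 enters row 2 and ejects 4; 4 enters row 1 and ejects 2. So w(5) = 2. P is now [[1, 4], [5, 6]].
Step i=4: Q has 4 at row 2, column 2; remove 6 from row 2 of P and reverse-bump: 6 enters row 1 and ejects 4. So w(4) = 4. P is now [[1, 6], [5]].
Step i=3: Q has 3 at row 1, column 2; remove that cell from P, ejecting 6. So w(3) = 6. P is now [[1], [5]].
Step i=2: Q has 2 at row 2, column 1; remove 5 from row 2 of P and reverse-bump: 5 enters row 1 and ejects 1. So w(2) = 1. P is now [[5]].
Step i=1: Q has 1 at row 1, column 1; remove that cell from P, ejecting 5. So w(1) = 5. P is now [].

So w = 5 1 6 4 2 3.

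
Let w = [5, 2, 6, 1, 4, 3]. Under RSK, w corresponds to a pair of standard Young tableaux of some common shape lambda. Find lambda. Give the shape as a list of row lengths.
Row-insert each entry into an empty tableau.

After inserting 5: P = [[5]].
After inserting 2: P = [[2], [5]].
After inserting 6: P = [[2, 6], [5]].
After inserting 1: P = [[1, 6], [2], [5]].
After inserting 4: P = [[1, 4], [2, 6], [5]].
After inserting 3: P = [[1, 3], [2, 4], [5, 6]].

The final insertion tableau P = [[1, 3], [2, 4], [5, 6]] has shape [2, 2, 2].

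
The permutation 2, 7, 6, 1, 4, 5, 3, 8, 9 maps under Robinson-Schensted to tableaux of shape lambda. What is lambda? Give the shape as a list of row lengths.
[5, 2, 1, 1]

Row-insert each entry into an empty tableau.

After inserting 2: P = [[2]].
After inserting 7: P = [[2, 7]].
After inserting 6: P = [[2, 6], [7]].
After inserting 1: P = [[1, 6], [2], [7]].
After inserting 4: P = [[1, 4], [2, 6], [7]].
After inserting 5: P = [[1, 4, 5], [2, 6], [7]].
After inserting 3: P = [[1, 3, 5], [2, 4], [6], [7]].
After inserting 8: P = [[1, 3, 5, 8], [2, 4], [6], [7]].
After inserting 9: P = [[1, 3, 5, 8, 9], [2, 4], [6], [7]].

The final insertion tableau P = [[1, 3, 5, 8, 9], [2, 4], [6], [7]] has shape [5, 2, 1, 1].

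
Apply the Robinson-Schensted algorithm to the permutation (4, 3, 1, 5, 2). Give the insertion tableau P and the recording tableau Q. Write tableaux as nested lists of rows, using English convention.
P = [[1, 2], [3, 5], [4]], Q = [[1, 4], [2, 5], [3]]

Insert each entry of the permutation into P by Schensted row insertion, recording in Q the position of each new cell.

Insert 4: appended to row 1. P = [[4]], Q = [[1]].
Insert 3: 3 bumps 4 from row 1; 4 starts row 2. P = [[3], [4]], Q = [[1], [2]].
Insert 1: 1 bumps 3 from row 1; 3 bumps 4 from row 2; 4 starts row 3. P = [[1], [3], [4]], Q = [[1], [2], [3]].
Insert 5: appended to row 1. P = [[1, 5], [3], [4]], Q = [[1, 4], [2], [3]].
Insert 2: 2 bumps 5 from row 1; 5 appends to row 2. P = [[1, 2], [3, 5], [4]], Q = [[1, 4], [2, 5], [3]].

So P = [[1, 2], [3, 5], [4]], Q = [[1, 4], [2, 5], [3]].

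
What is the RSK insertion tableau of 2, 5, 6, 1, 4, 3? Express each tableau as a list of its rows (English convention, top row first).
P = [[1, 3, 6], [2, 4], [5]]

Insert 2: appended to row 1. P = [[2]].
Insert 5: appended to row 1. P = [[2, 5]].
Insert 6: appended to row 1. P = [[2, 5, 6]].
Insert 1: 1 bumps 2 from row 1; 2 starts row 2. P = [[1, 5, 6], [2]].
Insert 4: 4 bumps 5 from row 1; 5 appends to row 2. P = [[1, 4, 6], [2, 5]].
Insert 3: 3 bumps 4 from row 1; 4 bumps 5 from row 2; 5 starts row 3. P = [[1, 3, 6], [2, 4], [5]].

So P = [[1, 3, 6], [2, 4], [5]].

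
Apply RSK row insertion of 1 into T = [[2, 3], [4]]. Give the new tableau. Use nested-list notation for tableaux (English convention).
[[1, 3], [2], [4]]

In row 1, 1 replaces 2 (the leftmost entry greater than 1); 2 is bumped to row 2. In row 2, 2 replaces 4 (the leftmost entry greater than 2); 4 is bumped to row 3. 4 starts a new row 3. The new tableau is [[1, 3], [2], [4]].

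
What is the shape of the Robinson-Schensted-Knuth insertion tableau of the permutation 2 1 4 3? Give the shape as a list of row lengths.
[2, 2]

Row-insert each entry into an empty tableau.

After inserting 2: P = [[2]].
After inserting 1: P = [[1], [2]].
After inserting 4: P = [[1, 4], [2]].
After inserting 3: P = [[1, 3], [2, 4]].

The final insertion tableau P = [[1, 3], [2, 4]] has shape [2, 2].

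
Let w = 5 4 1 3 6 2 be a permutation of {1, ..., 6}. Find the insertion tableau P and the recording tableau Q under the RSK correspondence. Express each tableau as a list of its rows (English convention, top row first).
P = [[1, 2, 6], [3], [4], [5]], Q = [[1, 4, 5], [2], [3], [6]]

Insert each entry of the permutation into P by Schensted row insertion, recording in Q the position of each new cell.

Insert 5: appended to row 1. P = [[5]].
Insert 4: 4 bumps 5 from row 1; 5 starts row 2. P = [[4], [5]].
Insert 1: 1 bumps 4 from row 1; 4 bumps 5 from row 2; 5 starts row 3. P = [[1], [4], [5]].
Insert 3: appended to row 1. P = [[1, 3], [4], [5]].
Insert 6: appended to row 1. P = [[1, 3, 6], [4], [5]].
Insert 2: 2 bumps 3 from row 1; 3 bumps 4 from row 2; 4 bumps 5 from row 3; 5 starts row 4. P = [[1, 2, 6], [3], [4], [5]].

So P = [[1, 2, 6], [3], [4], [5]], Q = [[1, 4, 5], [2], [3], [6]].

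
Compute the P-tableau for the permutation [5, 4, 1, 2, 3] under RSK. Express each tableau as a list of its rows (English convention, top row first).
Insert 5: appended to row 1. P = [[5]].
Insert 4: 4 bumps 5 from row 1; 5 starts row 2. P = [[4], [5]].
Insert 1: 1 bumps 4 from row 1; 4 bumps 5 from row 2; 5 starts row 3. P = [[1], [4], [5]].
Insert 2: appended to row 1. P = [[1, 2], [4], [5]].
Insert 3: appended to row 1. P = [[1, 2, 3], [4], [5]].

So P = [[1, 2, 3], [4], [5]].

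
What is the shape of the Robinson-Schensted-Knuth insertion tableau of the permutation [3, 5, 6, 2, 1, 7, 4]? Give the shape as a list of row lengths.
[4, 2, 1]

Row-insert each entry into an empty tableau.

After inserting 3: P = [[3]].
After inserting 5: P = [[3, 5]].
After inserting 6: P = [[3, 5, 6]].
After inserting 2: P = [[2, 5, 6], [3]].
After inserting 1: P = [[1, 5, 6], [2], [3]].
After inserting 7: P = [[1, 5, 6, 7], [2], [3]].
After inserting 4: P = [[1, 4, 6, 7], [2, 5], [3]].

The final insertion tableau P = [[1, 4, 6, 7], [2, 5], [3]] has shape [4, 2, 1].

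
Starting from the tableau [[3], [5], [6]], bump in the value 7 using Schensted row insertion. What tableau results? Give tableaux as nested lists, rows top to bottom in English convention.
7 is larger than every entry of row 1, so it is appended to row 1. The new tableau is [[3, 7], [5], [6]].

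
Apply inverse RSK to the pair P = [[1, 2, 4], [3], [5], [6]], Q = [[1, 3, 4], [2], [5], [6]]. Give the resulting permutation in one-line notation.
Reverse RSK: for i = n, n-1, ..., 1, locate i in Q, remove the corresponding corner cell from P, and reverse-bump its entry up through P; the value ejected from row 1 is w(i).

So w = 6 1 3 5 4 2.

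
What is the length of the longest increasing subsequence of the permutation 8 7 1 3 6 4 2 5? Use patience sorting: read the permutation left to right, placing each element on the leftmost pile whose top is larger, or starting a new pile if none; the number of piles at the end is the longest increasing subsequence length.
8: new pile. tops = [8]
7: onto pile 1 (replacing 8). tops = [7]
1: onto pile 1 (replacing 7). tops = [1]
3: new pile. tops = [1, 3]
6: new pile. tops = [1, 3, 6]
4: onto pile 3 (replacing 6). tops = [1, 3, 4]
2: onto pile 2 (replacing 3). tops = [1, 2, 4]
5: new pile. tops = [1, 2, 4, 5]

4 piles, so the longest increasing subsequence has length 4.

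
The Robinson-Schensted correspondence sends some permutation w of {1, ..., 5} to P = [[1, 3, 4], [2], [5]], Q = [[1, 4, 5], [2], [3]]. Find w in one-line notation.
5 2 1 3 4

Reverse RSK: for i = n, n-1, ..., 1, locate i in Q, remove the corresponding corner cell from P, and reverse-bump its entry up through P; the value ejected from row 1 is w(i).

So w = 5 2 1 3 4.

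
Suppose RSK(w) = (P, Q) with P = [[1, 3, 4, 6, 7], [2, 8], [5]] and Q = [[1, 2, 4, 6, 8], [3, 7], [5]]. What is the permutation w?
2 5 3 4 1 8 6 7

Reverse the RSK construction: for i from n down to 1, find the cell of Q containing i, remove the entry at that cell from P, and reverse-bump it up through P; the value ejected from row 1 is w(i).

Step i=8: Q has 8 at row 1, column 5; remove that cell from P, ejecting 7. So w(8) = 7. P is now [[1, 3, 4, 6], [2, 8], [5]].
Step i=7: Q has 7 at row 2, column 2; remove 8 from row 2 of P and reverse-bump: 8 enters row 1 and ejects 6. So w(7) = 6. P is now [[1, 3, 4, 8], [2], [5]].
Step i=6: Q has 6 at row 1, column 4; remove that cell from P, ejecting 8. So w(6) = 8. P is now [[1, 3, 4], [2], [5]].
Step i=5: Q has 5 at row 3, column 1; remove 5 from row 3 of P and reverse-bump: 5 enters row 2 and ejects 2; 2 enters row 1 and ejects 1. So w(5) = 1. P is now [[2, 3, 4], [5]].
Step i=4: Q has 4 at row 1, column 3; remove that cell from P, ejecting 4. So w(4) = 4. P is now [[2, 3], [5]].
Step i=3: Q has 3 at row 2, column 1; remove 5 from row 2 of P and reverse-bump: 5 enters row 1 and ejects 3. So w(3) = 3. P is now [[2, 5]].
Step i=2: Q has 2 at row 1, column 2; remove that cell from P, ejecting 5. So w(2) = 5. P is now [[2]].
Step i=1: Q has 1 at row 1, column 1; remove that cell from P, ejecting 2. So w(1) = 2. P is now [].

So w = 2 5 3 4 1 8 6 7.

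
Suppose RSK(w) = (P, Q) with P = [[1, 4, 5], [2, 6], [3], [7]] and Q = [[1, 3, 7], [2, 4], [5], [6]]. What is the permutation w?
Reverse the RSK construction: for i from n down to 1, find the cell of Q containing i, remove the entry at that cell from P, and reverse-bump it up through P; the value ejected from row 1 is w(i).

Step i=7: Q has 7 at row 1, column 3; remove that cell from P, ejecting 5. So w(7) = 5. P is now [[1, 4], [2, 6], [3], [7]].
Step i=6: Q has 6 at row 4, column 1; remove 7 from row 4 of P and reverse-bump: 7 enters row 3 and ejects 3; 3 enters row 2 and ejects 2; 2 enters row 1 and ejects 1. So w(6) = 1. P is now [[2, 4], [3, 6], [7]].
Step i=5: Q has 5 at row 3, column 1; remove 7 from row 3 of P and reverse-bump: 7 enters row 2 and ejects 6; 6 enters row 1 and ejects 4. So w(5) = 4. P is now [[2, 6], [3, 7]].
Step i=4: Q has 4 at row 2, column 2; remove 7 from row 2 of P and reverse-bump: 7 enters row 1 and ejects 6. So w(4) = 6. P is now [[2, 7], [3]].
Step i=3: Q has 3 at row 1, column 2; remove that cell from P, ejecting 7. So w(3) = 7. P is now [[2], [3]].
Step i=2: Q has 2 at row 2, column 1; remove 3 from row 2 of P and reverse-bump: 3 enters row 1 and ejects 2. So w(2) = 2. P is now [[3]].
Step i=1: Q has 1 at row 1, column 1; remove that cell from P, ejecting 3. So w(1) = 3. P is now [].

So w = 3 2 7 6 4 1 5.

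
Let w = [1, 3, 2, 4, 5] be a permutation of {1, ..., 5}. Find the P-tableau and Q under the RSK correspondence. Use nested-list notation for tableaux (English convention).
P = [[1, 2, 4, 5], [3]], Q = [[1, 2, 4, 5], [3]]

Insert each entry of the permutation into P by Schensted row insertion, recording in Q the position of each new cell.

Insert 1: appended to row 1. P = [[1]].
Insert 3: appended to row 1. P = [[1, 3]].
Insert 2: 2 bumps 3 from row 1; 3 starts row 2. P = [[1, 2], [3]].
Insert 4: appended to row 1. P = [[1, 2, 4], [3]].
Insert 5: appended to row 1. P = [[1, 2, 4, 5], [3]].

So P = [[1, 2, 4, 5], [3]], Q = [[1, 2, 4, 5], [3]].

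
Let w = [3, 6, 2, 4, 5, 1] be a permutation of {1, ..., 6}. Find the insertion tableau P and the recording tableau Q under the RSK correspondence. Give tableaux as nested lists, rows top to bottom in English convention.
Insert each entry of the permutation into P by Schensted row insertion, recording in Q the position of each new cell.

Insert 3: appended to row 1. P = [[3]].
Insert 6: appended to row 1. P = [[3, 6]].
Insert 2: 2 bumps 3 from row 1; 3 starts row 2. P = [[2, 6], [3]].
Insert 4: 4 bumps 6 from row 1; 6 appends to row 2. P = [[2, 4], [3, 6]].
Insert 5: appended to row 1. P = [[2, 4, 5], [3, 6]].
Insert 1: 1 bumps 2 from row 1; 2 bumps 3 from row 2; 3 starts row 3. P = [[1, 4, 5], [2, 6], [3]].

So P = [[1, 4, 5], [2, 6], [3]], Q = [[1, 2, 5], [3, 4], [6]].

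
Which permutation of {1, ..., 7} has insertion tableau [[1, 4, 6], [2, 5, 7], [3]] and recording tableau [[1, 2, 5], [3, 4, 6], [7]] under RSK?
Reverse the RSK construction: for i from n down to 1, find the cell of Q containing i, remove the entry at that cell from P, and reverse-bump it up through P; the value ejected from row 1 is w(i).

Step i=7: Q has 7 at row 3, column 1; remove 3 from row 3 of P and reverse-bump: 3 enters row 2 and ejects 2; 2 enters row 1 and ejects 1. So w(7) = 1. P is now [[2, 4, 6], [3, 5, 7]].
Step i=6: Q has 6 at row 2, column 3; remove 7 from row 2 of P and reverse-bump: 7 enters row 1 and ejects 6. So w(6) = 6. P is now [[2, 4, 7], [3, 5]].
Step i=5: Q has 5 at row 1, column 3; remove that cell from P, ejecting 7. So w(5) = 7. P is now [[2, 4], [3, 5]].
Step i=4: Q has 4 at row 2, column 2; remove 5 from row 2 of P and reverse-bump: 5 enters row 1 and ejects 4. So w(4) = 4. P is now [[2, 5], [3]].
Step i=3: Q has 3 at row 2, column 1; remove 3 from row 2 of P and reverse-bump: 3 enters row 1 and ejects 2. So w(3) = 2. P is now [[3, 5]].
Step i=2: Q has 2 at row 1, column 2; remove that cell from P, ejecting 5. So w(2) = 5. P is now [[3]].
Step i=1: Q has 1 at row 1, column 1; remove that cell from P, ejecting 3. So w(1) = 3. P is now [].

So w = 3 5 2 4 7 6 1.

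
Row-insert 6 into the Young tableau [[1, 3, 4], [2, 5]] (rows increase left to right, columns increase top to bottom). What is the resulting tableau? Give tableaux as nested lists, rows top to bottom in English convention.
[[1, 3, 4, 6], [2, 5]]

6 is larger than every entry of row 1, so it is appended to row 1. The new tableau is [[1, 3, 4, 6], [2, 5]].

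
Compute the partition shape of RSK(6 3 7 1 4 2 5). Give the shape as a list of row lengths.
[3, 2, 2]

Row-insert each entry into an empty tableau.

After inserting 6: P = [[6]].
After inserting 3: P = [[3], [6]].
After inserting 7: P = [[3, 7], [6]].
After inserting 1: P = [[1, 7], [3], [6]].
After inserting 4: P = [[1, 4], [3, 7], [6]].
After inserting 2: P = [[1, 2], [3, 4], [6, 7]].
After inserting 5: P = [[1, 2, 5], [3, 4], [6, 7]].

The final insertion tableau P = [[1, 2, 5], [3, 4], [6, 7]] has shape [3, 2, 2].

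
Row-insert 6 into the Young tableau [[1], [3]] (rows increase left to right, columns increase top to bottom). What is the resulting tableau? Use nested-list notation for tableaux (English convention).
6 is larger than every entry of row 1, so it is appended to row 1. The new tableau is [[1, 6], [3]].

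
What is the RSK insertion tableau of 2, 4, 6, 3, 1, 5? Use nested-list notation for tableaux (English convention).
Insert 2: appended to row 1. P = [[2]].
Insert 4: appended to row 1. P = [[2, 4]].
Insert 6: appended to row 1. P = [[2, 4, 6]].
Insert 3: 3 bumps 4 from row 1; 4 starts row 2. P = [[2, 3, 6], [4]].
Insert 1: 1 bumps 2 from row 1; 2 bumps 4 from row 2; 4 starts row 3. P = [[1, 3, 6], [2], [4]].
Insert 5: 5 bumps 6 from row 1; 6 appends to row 2. P = [[1, 3, 5], [2, 6], [4]].

So P = [[1, 3, 5], [2, 6], [4]].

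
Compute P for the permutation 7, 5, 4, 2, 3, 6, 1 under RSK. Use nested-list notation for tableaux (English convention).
After inserting 7: P = [[7]].
After inserting 5: P = [[5], [7]].
After inserting 4: P = [[4], [5], [7]].
After inserting 2: P = [[2], [4], [5], [7]].
After inserting 3: P = [[2, 3], [4], [5], [7]].
After inserting 6: P = [[2, 3, 6], [4], [5], [7]].
After inserting 1: P = [[1, 3, 6], [2], [4], [5], [7]].

So P = [[1, 3, 6], [2], [4], [5], [7]].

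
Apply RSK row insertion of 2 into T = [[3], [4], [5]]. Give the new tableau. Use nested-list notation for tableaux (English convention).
[[2], [3], [4], [5]]

In row 1, 2 replaces 3 (the leftmost entry greater than 2); 3 is bumped to row 2. In row 2, 3 replaces 4 (the leftmost entry greater than 3); 4 is bumped to row 3. In row 3, 4 replaces 5 (the leftmost entry greater than 4); 5 is bumped to row 4. 5 starts a new row 4. The new tableau is [[2], [3], [4], [5]].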